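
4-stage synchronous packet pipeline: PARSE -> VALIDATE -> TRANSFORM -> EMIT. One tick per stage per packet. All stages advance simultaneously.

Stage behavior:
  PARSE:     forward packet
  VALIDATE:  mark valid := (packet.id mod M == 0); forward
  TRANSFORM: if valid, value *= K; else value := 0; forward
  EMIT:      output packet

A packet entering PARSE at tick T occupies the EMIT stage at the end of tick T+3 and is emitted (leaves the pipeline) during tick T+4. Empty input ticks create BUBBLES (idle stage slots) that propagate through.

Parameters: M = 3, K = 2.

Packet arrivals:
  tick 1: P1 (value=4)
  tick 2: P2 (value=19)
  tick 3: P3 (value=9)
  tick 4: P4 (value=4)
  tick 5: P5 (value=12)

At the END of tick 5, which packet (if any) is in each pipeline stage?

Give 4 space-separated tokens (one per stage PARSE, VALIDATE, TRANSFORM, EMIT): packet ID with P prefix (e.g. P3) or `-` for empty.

Answer: P5 P4 P3 P2

Derivation:
Tick 1: [PARSE:P1(v=4,ok=F), VALIDATE:-, TRANSFORM:-, EMIT:-] out:-; in:P1
Tick 2: [PARSE:P2(v=19,ok=F), VALIDATE:P1(v=4,ok=F), TRANSFORM:-, EMIT:-] out:-; in:P2
Tick 3: [PARSE:P3(v=9,ok=F), VALIDATE:P2(v=19,ok=F), TRANSFORM:P1(v=0,ok=F), EMIT:-] out:-; in:P3
Tick 4: [PARSE:P4(v=4,ok=F), VALIDATE:P3(v=9,ok=T), TRANSFORM:P2(v=0,ok=F), EMIT:P1(v=0,ok=F)] out:-; in:P4
Tick 5: [PARSE:P5(v=12,ok=F), VALIDATE:P4(v=4,ok=F), TRANSFORM:P3(v=18,ok=T), EMIT:P2(v=0,ok=F)] out:P1(v=0); in:P5
At end of tick 5: ['P5', 'P4', 'P3', 'P2']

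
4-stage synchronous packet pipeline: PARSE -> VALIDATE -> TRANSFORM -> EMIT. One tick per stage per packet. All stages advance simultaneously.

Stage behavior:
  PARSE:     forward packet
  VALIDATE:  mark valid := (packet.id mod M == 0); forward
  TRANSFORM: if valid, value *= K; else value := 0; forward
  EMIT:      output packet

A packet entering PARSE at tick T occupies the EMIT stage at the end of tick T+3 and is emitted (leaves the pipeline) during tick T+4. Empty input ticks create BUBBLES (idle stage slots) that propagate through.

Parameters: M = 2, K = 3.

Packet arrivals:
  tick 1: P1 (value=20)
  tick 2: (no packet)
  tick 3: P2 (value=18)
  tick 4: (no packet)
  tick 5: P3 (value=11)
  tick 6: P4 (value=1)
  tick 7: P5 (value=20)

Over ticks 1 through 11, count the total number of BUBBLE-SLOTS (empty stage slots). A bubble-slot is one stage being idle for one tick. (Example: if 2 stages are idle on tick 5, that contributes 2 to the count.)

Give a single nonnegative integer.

Tick 1: [PARSE:P1(v=20,ok=F), VALIDATE:-, TRANSFORM:-, EMIT:-] out:-; bubbles=3
Tick 2: [PARSE:-, VALIDATE:P1(v=20,ok=F), TRANSFORM:-, EMIT:-] out:-; bubbles=3
Tick 3: [PARSE:P2(v=18,ok=F), VALIDATE:-, TRANSFORM:P1(v=0,ok=F), EMIT:-] out:-; bubbles=2
Tick 4: [PARSE:-, VALIDATE:P2(v=18,ok=T), TRANSFORM:-, EMIT:P1(v=0,ok=F)] out:-; bubbles=2
Tick 5: [PARSE:P3(v=11,ok=F), VALIDATE:-, TRANSFORM:P2(v=54,ok=T), EMIT:-] out:P1(v=0); bubbles=2
Tick 6: [PARSE:P4(v=1,ok=F), VALIDATE:P3(v=11,ok=F), TRANSFORM:-, EMIT:P2(v=54,ok=T)] out:-; bubbles=1
Tick 7: [PARSE:P5(v=20,ok=F), VALIDATE:P4(v=1,ok=T), TRANSFORM:P3(v=0,ok=F), EMIT:-] out:P2(v=54); bubbles=1
Tick 8: [PARSE:-, VALIDATE:P5(v=20,ok=F), TRANSFORM:P4(v=3,ok=T), EMIT:P3(v=0,ok=F)] out:-; bubbles=1
Tick 9: [PARSE:-, VALIDATE:-, TRANSFORM:P5(v=0,ok=F), EMIT:P4(v=3,ok=T)] out:P3(v=0); bubbles=2
Tick 10: [PARSE:-, VALIDATE:-, TRANSFORM:-, EMIT:P5(v=0,ok=F)] out:P4(v=3); bubbles=3
Tick 11: [PARSE:-, VALIDATE:-, TRANSFORM:-, EMIT:-] out:P5(v=0); bubbles=4
Total bubble-slots: 24

Answer: 24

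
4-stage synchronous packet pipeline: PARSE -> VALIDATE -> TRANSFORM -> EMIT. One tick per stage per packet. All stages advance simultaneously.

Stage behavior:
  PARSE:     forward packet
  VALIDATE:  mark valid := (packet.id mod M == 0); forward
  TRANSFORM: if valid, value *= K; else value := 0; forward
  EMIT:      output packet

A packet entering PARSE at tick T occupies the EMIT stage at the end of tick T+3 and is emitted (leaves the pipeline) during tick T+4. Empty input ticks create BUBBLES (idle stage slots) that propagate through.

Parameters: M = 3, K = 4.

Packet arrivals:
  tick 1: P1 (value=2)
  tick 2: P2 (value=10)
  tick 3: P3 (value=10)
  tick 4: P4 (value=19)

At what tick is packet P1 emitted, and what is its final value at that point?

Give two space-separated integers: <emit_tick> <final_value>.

Tick 1: [PARSE:P1(v=2,ok=F), VALIDATE:-, TRANSFORM:-, EMIT:-] out:-; in:P1
Tick 2: [PARSE:P2(v=10,ok=F), VALIDATE:P1(v=2,ok=F), TRANSFORM:-, EMIT:-] out:-; in:P2
Tick 3: [PARSE:P3(v=10,ok=F), VALIDATE:P2(v=10,ok=F), TRANSFORM:P1(v=0,ok=F), EMIT:-] out:-; in:P3
Tick 4: [PARSE:P4(v=19,ok=F), VALIDATE:P3(v=10,ok=T), TRANSFORM:P2(v=0,ok=F), EMIT:P1(v=0,ok=F)] out:-; in:P4
Tick 5: [PARSE:-, VALIDATE:P4(v=19,ok=F), TRANSFORM:P3(v=40,ok=T), EMIT:P2(v=0,ok=F)] out:P1(v=0); in:-
Tick 6: [PARSE:-, VALIDATE:-, TRANSFORM:P4(v=0,ok=F), EMIT:P3(v=40,ok=T)] out:P2(v=0); in:-
Tick 7: [PARSE:-, VALIDATE:-, TRANSFORM:-, EMIT:P4(v=0,ok=F)] out:P3(v=40); in:-
Tick 8: [PARSE:-, VALIDATE:-, TRANSFORM:-, EMIT:-] out:P4(v=0); in:-
P1: arrives tick 1, valid=False (id=1, id%3=1), emit tick 5, final value 0

Answer: 5 0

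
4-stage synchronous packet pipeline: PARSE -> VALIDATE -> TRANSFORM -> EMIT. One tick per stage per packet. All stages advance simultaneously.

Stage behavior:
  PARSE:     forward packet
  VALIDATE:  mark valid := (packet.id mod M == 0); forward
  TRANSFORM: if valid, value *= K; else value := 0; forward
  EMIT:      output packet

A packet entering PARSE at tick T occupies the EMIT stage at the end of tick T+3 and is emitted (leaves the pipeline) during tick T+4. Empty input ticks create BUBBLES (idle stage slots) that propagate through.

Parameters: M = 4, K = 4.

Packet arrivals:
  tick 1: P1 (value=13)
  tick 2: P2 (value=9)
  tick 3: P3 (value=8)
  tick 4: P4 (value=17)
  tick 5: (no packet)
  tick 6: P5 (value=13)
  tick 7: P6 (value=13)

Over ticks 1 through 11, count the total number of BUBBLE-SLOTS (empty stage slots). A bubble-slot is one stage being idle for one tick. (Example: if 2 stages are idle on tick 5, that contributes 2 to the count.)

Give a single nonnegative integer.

Answer: 20

Derivation:
Tick 1: [PARSE:P1(v=13,ok=F), VALIDATE:-, TRANSFORM:-, EMIT:-] out:-; bubbles=3
Tick 2: [PARSE:P2(v=9,ok=F), VALIDATE:P1(v=13,ok=F), TRANSFORM:-, EMIT:-] out:-; bubbles=2
Tick 3: [PARSE:P3(v=8,ok=F), VALIDATE:P2(v=9,ok=F), TRANSFORM:P1(v=0,ok=F), EMIT:-] out:-; bubbles=1
Tick 4: [PARSE:P4(v=17,ok=F), VALIDATE:P3(v=8,ok=F), TRANSFORM:P2(v=0,ok=F), EMIT:P1(v=0,ok=F)] out:-; bubbles=0
Tick 5: [PARSE:-, VALIDATE:P4(v=17,ok=T), TRANSFORM:P3(v=0,ok=F), EMIT:P2(v=0,ok=F)] out:P1(v=0); bubbles=1
Tick 6: [PARSE:P5(v=13,ok=F), VALIDATE:-, TRANSFORM:P4(v=68,ok=T), EMIT:P3(v=0,ok=F)] out:P2(v=0); bubbles=1
Tick 7: [PARSE:P6(v=13,ok=F), VALIDATE:P5(v=13,ok=F), TRANSFORM:-, EMIT:P4(v=68,ok=T)] out:P3(v=0); bubbles=1
Tick 8: [PARSE:-, VALIDATE:P6(v=13,ok=F), TRANSFORM:P5(v=0,ok=F), EMIT:-] out:P4(v=68); bubbles=2
Tick 9: [PARSE:-, VALIDATE:-, TRANSFORM:P6(v=0,ok=F), EMIT:P5(v=0,ok=F)] out:-; bubbles=2
Tick 10: [PARSE:-, VALIDATE:-, TRANSFORM:-, EMIT:P6(v=0,ok=F)] out:P5(v=0); bubbles=3
Tick 11: [PARSE:-, VALIDATE:-, TRANSFORM:-, EMIT:-] out:P6(v=0); bubbles=4
Total bubble-slots: 20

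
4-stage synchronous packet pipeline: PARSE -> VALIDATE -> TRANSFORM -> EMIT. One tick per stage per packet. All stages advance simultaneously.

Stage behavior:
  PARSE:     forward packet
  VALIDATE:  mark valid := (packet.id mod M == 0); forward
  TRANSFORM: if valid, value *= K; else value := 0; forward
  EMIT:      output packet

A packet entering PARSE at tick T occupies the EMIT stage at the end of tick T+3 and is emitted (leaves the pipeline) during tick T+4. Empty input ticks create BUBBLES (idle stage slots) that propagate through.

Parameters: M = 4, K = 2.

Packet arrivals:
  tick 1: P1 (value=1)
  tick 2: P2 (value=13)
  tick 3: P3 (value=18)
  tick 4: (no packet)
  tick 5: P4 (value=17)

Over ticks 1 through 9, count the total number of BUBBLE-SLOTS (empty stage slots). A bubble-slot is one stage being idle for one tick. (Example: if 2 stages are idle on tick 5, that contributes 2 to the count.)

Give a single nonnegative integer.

Tick 1: [PARSE:P1(v=1,ok=F), VALIDATE:-, TRANSFORM:-, EMIT:-] out:-; bubbles=3
Tick 2: [PARSE:P2(v=13,ok=F), VALIDATE:P1(v=1,ok=F), TRANSFORM:-, EMIT:-] out:-; bubbles=2
Tick 3: [PARSE:P3(v=18,ok=F), VALIDATE:P2(v=13,ok=F), TRANSFORM:P1(v=0,ok=F), EMIT:-] out:-; bubbles=1
Tick 4: [PARSE:-, VALIDATE:P3(v=18,ok=F), TRANSFORM:P2(v=0,ok=F), EMIT:P1(v=0,ok=F)] out:-; bubbles=1
Tick 5: [PARSE:P4(v=17,ok=F), VALIDATE:-, TRANSFORM:P3(v=0,ok=F), EMIT:P2(v=0,ok=F)] out:P1(v=0); bubbles=1
Tick 6: [PARSE:-, VALIDATE:P4(v=17,ok=T), TRANSFORM:-, EMIT:P3(v=0,ok=F)] out:P2(v=0); bubbles=2
Tick 7: [PARSE:-, VALIDATE:-, TRANSFORM:P4(v=34,ok=T), EMIT:-] out:P3(v=0); bubbles=3
Tick 8: [PARSE:-, VALIDATE:-, TRANSFORM:-, EMIT:P4(v=34,ok=T)] out:-; bubbles=3
Tick 9: [PARSE:-, VALIDATE:-, TRANSFORM:-, EMIT:-] out:P4(v=34); bubbles=4
Total bubble-slots: 20

Answer: 20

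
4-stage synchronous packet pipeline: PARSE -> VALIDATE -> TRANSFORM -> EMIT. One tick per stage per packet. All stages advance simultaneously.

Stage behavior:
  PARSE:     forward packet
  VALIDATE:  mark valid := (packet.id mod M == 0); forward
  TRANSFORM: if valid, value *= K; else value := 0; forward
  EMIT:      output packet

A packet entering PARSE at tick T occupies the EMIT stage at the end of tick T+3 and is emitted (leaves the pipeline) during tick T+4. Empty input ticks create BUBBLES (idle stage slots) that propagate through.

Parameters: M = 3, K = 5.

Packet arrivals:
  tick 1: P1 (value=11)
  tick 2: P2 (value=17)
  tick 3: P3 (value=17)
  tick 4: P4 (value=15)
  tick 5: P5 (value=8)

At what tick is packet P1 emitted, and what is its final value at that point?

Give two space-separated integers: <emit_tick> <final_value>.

Answer: 5 0

Derivation:
Tick 1: [PARSE:P1(v=11,ok=F), VALIDATE:-, TRANSFORM:-, EMIT:-] out:-; in:P1
Tick 2: [PARSE:P2(v=17,ok=F), VALIDATE:P1(v=11,ok=F), TRANSFORM:-, EMIT:-] out:-; in:P2
Tick 3: [PARSE:P3(v=17,ok=F), VALIDATE:P2(v=17,ok=F), TRANSFORM:P1(v=0,ok=F), EMIT:-] out:-; in:P3
Tick 4: [PARSE:P4(v=15,ok=F), VALIDATE:P3(v=17,ok=T), TRANSFORM:P2(v=0,ok=F), EMIT:P1(v=0,ok=F)] out:-; in:P4
Tick 5: [PARSE:P5(v=8,ok=F), VALIDATE:P4(v=15,ok=F), TRANSFORM:P3(v=85,ok=T), EMIT:P2(v=0,ok=F)] out:P1(v=0); in:P5
Tick 6: [PARSE:-, VALIDATE:P5(v=8,ok=F), TRANSFORM:P4(v=0,ok=F), EMIT:P3(v=85,ok=T)] out:P2(v=0); in:-
Tick 7: [PARSE:-, VALIDATE:-, TRANSFORM:P5(v=0,ok=F), EMIT:P4(v=0,ok=F)] out:P3(v=85); in:-
Tick 8: [PARSE:-, VALIDATE:-, TRANSFORM:-, EMIT:P5(v=0,ok=F)] out:P4(v=0); in:-
Tick 9: [PARSE:-, VALIDATE:-, TRANSFORM:-, EMIT:-] out:P5(v=0); in:-
P1: arrives tick 1, valid=False (id=1, id%3=1), emit tick 5, final value 0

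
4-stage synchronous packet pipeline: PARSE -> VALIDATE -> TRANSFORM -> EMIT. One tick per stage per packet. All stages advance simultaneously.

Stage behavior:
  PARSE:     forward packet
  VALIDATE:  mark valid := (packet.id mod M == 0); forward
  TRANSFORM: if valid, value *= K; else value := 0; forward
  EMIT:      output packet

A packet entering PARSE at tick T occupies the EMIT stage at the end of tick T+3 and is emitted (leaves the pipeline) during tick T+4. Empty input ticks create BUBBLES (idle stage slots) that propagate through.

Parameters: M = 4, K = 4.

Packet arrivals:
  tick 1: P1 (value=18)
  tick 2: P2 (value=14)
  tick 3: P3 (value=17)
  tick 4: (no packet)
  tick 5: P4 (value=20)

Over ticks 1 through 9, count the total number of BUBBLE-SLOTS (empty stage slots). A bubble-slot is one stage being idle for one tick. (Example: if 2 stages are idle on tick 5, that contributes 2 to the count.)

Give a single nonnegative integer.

Answer: 20

Derivation:
Tick 1: [PARSE:P1(v=18,ok=F), VALIDATE:-, TRANSFORM:-, EMIT:-] out:-; bubbles=3
Tick 2: [PARSE:P2(v=14,ok=F), VALIDATE:P1(v=18,ok=F), TRANSFORM:-, EMIT:-] out:-; bubbles=2
Tick 3: [PARSE:P3(v=17,ok=F), VALIDATE:P2(v=14,ok=F), TRANSFORM:P1(v=0,ok=F), EMIT:-] out:-; bubbles=1
Tick 4: [PARSE:-, VALIDATE:P3(v=17,ok=F), TRANSFORM:P2(v=0,ok=F), EMIT:P1(v=0,ok=F)] out:-; bubbles=1
Tick 5: [PARSE:P4(v=20,ok=F), VALIDATE:-, TRANSFORM:P3(v=0,ok=F), EMIT:P2(v=0,ok=F)] out:P1(v=0); bubbles=1
Tick 6: [PARSE:-, VALIDATE:P4(v=20,ok=T), TRANSFORM:-, EMIT:P3(v=0,ok=F)] out:P2(v=0); bubbles=2
Tick 7: [PARSE:-, VALIDATE:-, TRANSFORM:P4(v=80,ok=T), EMIT:-] out:P3(v=0); bubbles=3
Tick 8: [PARSE:-, VALIDATE:-, TRANSFORM:-, EMIT:P4(v=80,ok=T)] out:-; bubbles=3
Tick 9: [PARSE:-, VALIDATE:-, TRANSFORM:-, EMIT:-] out:P4(v=80); bubbles=4
Total bubble-slots: 20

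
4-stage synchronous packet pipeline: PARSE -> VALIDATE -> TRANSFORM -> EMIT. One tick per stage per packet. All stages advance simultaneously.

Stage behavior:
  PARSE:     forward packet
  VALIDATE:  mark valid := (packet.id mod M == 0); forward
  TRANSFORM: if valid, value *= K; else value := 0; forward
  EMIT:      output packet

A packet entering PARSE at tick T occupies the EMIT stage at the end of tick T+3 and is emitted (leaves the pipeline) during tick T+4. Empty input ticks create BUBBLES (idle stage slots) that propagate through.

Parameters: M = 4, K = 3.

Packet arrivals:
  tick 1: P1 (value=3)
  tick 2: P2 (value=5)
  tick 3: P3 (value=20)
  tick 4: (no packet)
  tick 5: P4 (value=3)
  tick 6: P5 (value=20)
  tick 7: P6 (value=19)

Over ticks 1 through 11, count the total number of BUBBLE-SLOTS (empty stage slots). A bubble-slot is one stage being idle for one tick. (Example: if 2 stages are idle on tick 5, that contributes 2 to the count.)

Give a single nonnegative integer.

Tick 1: [PARSE:P1(v=3,ok=F), VALIDATE:-, TRANSFORM:-, EMIT:-] out:-; bubbles=3
Tick 2: [PARSE:P2(v=5,ok=F), VALIDATE:P1(v=3,ok=F), TRANSFORM:-, EMIT:-] out:-; bubbles=2
Tick 3: [PARSE:P3(v=20,ok=F), VALIDATE:P2(v=5,ok=F), TRANSFORM:P1(v=0,ok=F), EMIT:-] out:-; bubbles=1
Tick 4: [PARSE:-, VALIDATE:P3(v=20,ok=F), TRANSFORM:P2(v=0,ok=F), EMIT:P1(v=0,ok=F)] out:-; bubbles=1
Tick 5: [PARSE:P4(v=3,ok=F), VALIDATE:-, TRANSFORM:P3(v=0,ok=F), EMIT:P2(v=0,ok=F)] out:P1(v=0); bubbles=1
Tick 6: [PARSE:P5(v=20,ok=F), VALIDATE:P4(v=3,ok=T), TRANSFORM:-, EMIT:P3(v=0,ok=F)] out:P2(v=0); bubbles=1
Tick 7: [PARSE:P6(v=19,ok=F), VALIDATE:P5(v=20,ok=F), TRANSFORM:P4(v=9,ok=T), EMIT:-] out:P3(v=0); bubbles=1
Tick 8: [PARSE:-, VALIDATE:P6(v=19,ok=F), TRANSFORM:P5(v=0,ok=F), EMIT:P4(v=9,ok=T)] out:-; bubbles=1
Tick 9: [PARSE:-, VALIDATE:-, TRANSFORM:P6(v=0,ok=F), EMIT:P5(v=0,ok=F)] out:P4(v=9); bubbles=2
Tick 10: [PARSE:-, VALIDATE:-, TRANSFORM:-, EMIT:P6(v=0,ok=F)] out:P5(v=0); bubbles=3
Tick 11: [PARSE:-, VALIDATE:-, TRANSFORM:-, EMIT:-] out:P6(v=0); bubbles=4
Total bubble-slots: 20

Answer: 20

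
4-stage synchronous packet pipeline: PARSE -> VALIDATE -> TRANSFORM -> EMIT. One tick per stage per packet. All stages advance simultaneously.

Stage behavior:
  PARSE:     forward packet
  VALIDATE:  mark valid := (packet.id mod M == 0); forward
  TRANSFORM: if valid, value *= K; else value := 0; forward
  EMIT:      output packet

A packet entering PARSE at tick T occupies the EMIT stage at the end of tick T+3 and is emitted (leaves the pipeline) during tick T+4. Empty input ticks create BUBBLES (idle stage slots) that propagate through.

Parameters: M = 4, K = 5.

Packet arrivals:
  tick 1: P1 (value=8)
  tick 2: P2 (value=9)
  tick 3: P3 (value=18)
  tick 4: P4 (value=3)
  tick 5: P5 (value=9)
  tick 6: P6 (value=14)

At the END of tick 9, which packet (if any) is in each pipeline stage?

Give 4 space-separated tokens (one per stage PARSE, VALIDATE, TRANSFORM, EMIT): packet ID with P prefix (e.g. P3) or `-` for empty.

Tick 1: [PARSE:P1(v=8,ok=F), VALIDATE:-, TRANSFORM:-, EMIT:-] out:-; in:P1
Tick 2: [PARSE:P2(v=9,ok=F), VALIDATE:P1(v=8,ok=F), TRANSFORM:-, EMIT:-] out:-; in:P2
Tick 3: [PARSE:P3(v=18,ok=F), VALIDATE:P2(v=9,ok=F), TRANSFORM:P1(v=0,ok=F), EMIT:-] out:-; in:P3
Tick 4: [PARSE:P4(v=3,ok=F), VALIDATE:P3(v=18,ok=F), TRANSFORM:P2(v=0,ok=F), EMIT:P1(v=0,ok=F)] out:-; in:P4
Tick 5: [PARSE:P5(v=9,ok=F), VALIDATE:P4(v=3,ok=T), TRANSFORM:P3(v=0,ok=F), EMIT:P2(v=0,ok=F)] out:P1(v=0); in:P5
Tick 6: [PARSE:P6(v=14,ok=F), VALIDATE:P5(v=9,ok=F), TRANSFORM:P4(v=15,ok=T), EMIT:P3(v=0,ok=F)] out:P2(v=0); in:P6
Tick 7: [PARSE:-, VALIDATE:P6(v=14,ok=F), TRANSFORM:P5(v=0,ok=F), EMIT:P4(v=15,ok=T)] out:P3(v=0); in:-
Tick 8: [PARSE:-, VALIDATE:-, TRANSFORM:P6(v=0,ok=F), EMIT:P5(v=0,ok=F)] out:P4(v=15); in:-
Tick 9: [PARSE:-, VALIDATE:-, TRANSFORM:-, EMIT:P6(v=0,ok=F)] out:P5(v=0); in:-
At end of tick 9: ['-', '-', '-', 'P6']

Answer: - - - P6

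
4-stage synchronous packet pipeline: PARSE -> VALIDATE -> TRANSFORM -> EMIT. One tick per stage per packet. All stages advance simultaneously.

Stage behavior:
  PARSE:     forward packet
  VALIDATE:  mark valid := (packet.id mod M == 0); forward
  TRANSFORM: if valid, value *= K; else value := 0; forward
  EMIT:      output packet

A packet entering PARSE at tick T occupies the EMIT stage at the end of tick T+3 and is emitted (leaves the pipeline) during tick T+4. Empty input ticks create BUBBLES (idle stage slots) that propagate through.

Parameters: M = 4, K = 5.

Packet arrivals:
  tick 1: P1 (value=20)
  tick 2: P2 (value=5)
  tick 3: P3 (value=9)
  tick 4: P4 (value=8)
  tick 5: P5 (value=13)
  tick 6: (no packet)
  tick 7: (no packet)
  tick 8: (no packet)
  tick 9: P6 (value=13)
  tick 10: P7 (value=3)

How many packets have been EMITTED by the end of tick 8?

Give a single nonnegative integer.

Answer: 4

Derivation:
Tick 1: [PARSE:P1(v=20,ok=F), VALIDATE:-, TRANSFORM:-, EMIT:-] out:-; in:P1
Tick 2: [PARSE:P2(v=5,ok=F), VALIDATE:P1(v=20,ok=F), TRANSFORM:-, EMIT:-] out:-; in:P2
Tick 3: [PARSE:P3(v=9,ok=F), VALIDATE:P2(v=5,ok=F), TRANSFORM:P1(v=0,ok=F), EMIT:-] out:-; in:P3
Tick 4: [PARSE:P4(v=8,ok=F), VALIDATE:P3(v=9,ok=F), TRANSFORM:P2(v=0,ok=F), EMIT:P1(v=0,ok=F)] out:-; in:P4
Tick 5: [PARSE:P5(v=13,ok=F), VALIDATE:P4(v=8,ok=T), TRANSFORM:P3(v=0,ok=F), EMIT:P2(v=0,ok=F)] out:P1(v=0); in:P5
Tick 6: [PARSE:-, VALIDATE:P5(v=13,ok=F), TRANSFORM:P4(v=40,ok=T), EMIT:P3(v=0,ok=F)] out:P2(v=0); in:-
Tick 7: [PARSE:-, VALIDATE:-, TRANSFORM:P5(v=0,ok=F), EMIT:P4(v=40,ok=T)] out:P3(v=0); in:-
Tick 8: [PARSE:-, VALIDATE:-, TRANSFORM:-, EMIT:P5(v=0,ok=F)] out:P4(v=40); in:-
Emitted by tick 8: ['P1', 'P2', 'P3', 'P4']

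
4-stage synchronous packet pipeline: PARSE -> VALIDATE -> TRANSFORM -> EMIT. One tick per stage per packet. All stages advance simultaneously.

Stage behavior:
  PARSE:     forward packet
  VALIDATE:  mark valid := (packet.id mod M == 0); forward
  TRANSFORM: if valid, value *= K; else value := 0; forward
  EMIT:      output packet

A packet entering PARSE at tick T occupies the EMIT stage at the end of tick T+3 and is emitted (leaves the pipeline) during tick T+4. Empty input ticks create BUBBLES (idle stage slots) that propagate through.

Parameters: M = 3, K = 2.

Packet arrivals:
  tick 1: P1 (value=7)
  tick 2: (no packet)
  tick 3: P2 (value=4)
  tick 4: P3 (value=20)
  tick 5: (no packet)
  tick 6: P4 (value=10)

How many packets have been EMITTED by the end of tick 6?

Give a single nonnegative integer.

Answer: 1

Derivation:
Tick 1: [PARSE:P1(v=7,ok=F), VALIDATE:-, TRANSFORM:-, EMIT:-] out:-; in:P1
Tick 2: [PARSE:-, VALIDATE:P1(v=7,ok=F), TRANSFORM:-, EMIT:-] out:-; in:-
Tick 3: [PARSE:P2(v=4,ok=F), VALIDATE:-, TRANSFORM:P1(v=0,ok=F), EMIT:-] out:-; in:P2
Tick 4: [PARSE:P3(v=20,ok=F), VALIDATE:P2(v=4,ok=F), TRANSFORM:-, EMIT:P1(v=0,ok=F)] out:-; in:P3
Tick 5: [PARSE:-, VALIDATE:P3(v=20,ok=T), TRANSFORM:P2(v=0,ok=F), EMIT:-] out:P1(v=0); in:-
Tick 6: [PARSE:P4(v=10,ok=F), VALIDATE:-, TRANSFORM:P3(v=40,ok=T), EMIT:P2(v=0,ok=F)] out:-; in:P4
Emitted by tick 6: ['P1']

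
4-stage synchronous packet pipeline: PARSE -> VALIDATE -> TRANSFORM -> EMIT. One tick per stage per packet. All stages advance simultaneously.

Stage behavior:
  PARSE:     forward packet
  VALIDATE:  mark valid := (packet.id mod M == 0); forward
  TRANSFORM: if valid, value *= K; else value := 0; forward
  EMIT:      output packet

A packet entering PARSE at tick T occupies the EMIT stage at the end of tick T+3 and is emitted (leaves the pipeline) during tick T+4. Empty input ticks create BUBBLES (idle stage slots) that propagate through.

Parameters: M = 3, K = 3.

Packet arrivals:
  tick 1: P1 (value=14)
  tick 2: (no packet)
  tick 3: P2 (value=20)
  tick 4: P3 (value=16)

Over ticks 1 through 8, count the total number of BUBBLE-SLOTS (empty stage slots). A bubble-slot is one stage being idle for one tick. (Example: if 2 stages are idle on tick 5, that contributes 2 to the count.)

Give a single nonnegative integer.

Answer: 20

Derivation:
Tick 1: [PARSE:P1(v=14,ok=F), VALIDATE:-, TRANSFORM:-, EMIT:-] out:-; bubbles=3
Tick 2: [PARSE:-, VALIDATE:P1(v=14,ok=F), TRANSFORM:-, EMIT:-] out:-; bubbles=3
Tick 3: [PARSE:P2(v=20,ok=F), VALIDATE:-, TRANSFORM:P1(v=0,ok=F), EMIT:-] out:-; bubbles=2
Tick 4: [PARSE:P3(v=16,ok=F), VALIDATE:P2(v=20,ok=F), TRANSFORM:-, EMIT:P1(v=0,ok=F)] out:-; bubbles=1
Tick 5: [PARSE:-, VALIDATE:P3(v=16,ok=T), TRANSFORM:P2(v=0,ok=F), EMIT:-] out:P1(v=0); bubbles=2
Tick 6: [PARSE:-, VALIDATE:-, TRANSFORM:P3(v=48,ok=T), EMIT:P2(v=0,ok=F)] out:-; bubbles=2
Tick 7: [PARSE:-, VALIDATE:-, TRANSFORM:-, EMIT:P3(v=48,ok=T)] out:P2(v=0); bubbles=3
Tick 8: [PARSE:-, VALIDATE:-, TRANSFORM:-, EMIT:-] out:P3(v=48); bubbles=4
Total bubble-slots: 20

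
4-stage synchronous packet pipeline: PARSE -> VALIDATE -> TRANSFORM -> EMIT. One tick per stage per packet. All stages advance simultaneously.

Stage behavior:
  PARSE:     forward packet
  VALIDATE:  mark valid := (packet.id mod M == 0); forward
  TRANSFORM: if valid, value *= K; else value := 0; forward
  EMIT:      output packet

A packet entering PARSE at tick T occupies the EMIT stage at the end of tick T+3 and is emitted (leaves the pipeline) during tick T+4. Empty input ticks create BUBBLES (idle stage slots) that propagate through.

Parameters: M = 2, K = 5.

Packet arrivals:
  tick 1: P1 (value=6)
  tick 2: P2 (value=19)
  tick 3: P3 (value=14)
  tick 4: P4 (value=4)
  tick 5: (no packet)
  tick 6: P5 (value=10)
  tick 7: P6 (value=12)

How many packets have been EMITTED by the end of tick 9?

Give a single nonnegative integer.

Tick 1: [PARSE:P1(v=6,ok=F), VALIDATE:-, TRANSFORM:-, EMIT:-] out:-; in:P1
Tick 2: [PARSE:P2(v=19,ok=F), VALIDATE:P1(v=6,ok=F), TRANSFORM:-, EMIT:-] out:-; in:P2
Tick 3: [PARSE:P3(v=14,ok=F), VALIDATE:P2(v=19,ok=T), TRANSFORM:P1(v=0,ok=F), EMIT:-] out:-; in:P3
Tick 4: [PARSE:P4(v=4,ok=F), VALIDATE:P3(v=14,ok=F), TRANSFORM:P2(v=95,ok=T), EMIT:P1(v=0,ok=F)] out:-; in:P4
Tick 5: [PARSE:-, VALIDATE:P4(v=4,ok=T), TRANSFORM:P3(v=0,ok=F), EMIT:P2(v=95,ok=T)] out:P1(v=0); in:-
Tick 6: [PARSE:P5(v=10,ok=F), VALIDATE:-, TRANSFORM:P4(v=20,ok=T), EMIT:P3(v=0,ok=F)] out:P2(v=95); in:P5
Tick 7: [PARSE:P6(v=12,ok=F), VALIDATE:P5(v=10,ok=F), TRANSFORM:-, EMIT:P4(v=20,ok=T)] out:P3(v=0); in:P6
Tick 8: [PARSE:-, VALIDATE:P6(v=12,ok=T), TRANSFORM:P5(v=0,ok=F), EMIT:-] out:P4(v=20); in:-
Tick 9: [PARSE:-, VALIDATE:-, TRANSFORM:P6(v=60,ok=T), EMIT:P5(v=0,ok=F)] out:-; in:-
Emitted by tick 9: ['P1', 'P2', 'P3', 'P4']

Answer: 4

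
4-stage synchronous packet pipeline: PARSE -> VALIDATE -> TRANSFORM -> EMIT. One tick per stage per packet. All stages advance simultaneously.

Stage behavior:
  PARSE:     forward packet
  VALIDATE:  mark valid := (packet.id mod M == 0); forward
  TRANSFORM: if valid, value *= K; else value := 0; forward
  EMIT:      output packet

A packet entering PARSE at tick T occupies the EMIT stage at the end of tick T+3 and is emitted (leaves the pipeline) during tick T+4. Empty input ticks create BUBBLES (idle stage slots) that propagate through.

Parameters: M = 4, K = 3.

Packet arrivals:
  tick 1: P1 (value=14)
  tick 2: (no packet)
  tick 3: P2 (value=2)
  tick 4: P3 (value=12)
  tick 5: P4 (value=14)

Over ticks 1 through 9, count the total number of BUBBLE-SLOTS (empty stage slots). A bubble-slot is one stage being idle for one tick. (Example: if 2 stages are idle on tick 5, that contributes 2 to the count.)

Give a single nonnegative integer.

Answer: 20

Derivation:
Tick 1: [PARSE:P1(v=14,ok=F), VALIDATE:-, TRANSFORM:-, EMIT:-] out:-; bubbles=3
Tick 2: [PARSE:-, VALIDATE:P1(v=14,ok=F), TRANSFORM:-, EMIT:-] out:-; bubbles=3
Tick 3: [PARSE:P2(v=2,ok=F), VALIDATE:-, TRANSFORM:P1(v=0,ok=F), EMIT:-] out:-; bubbles=2
Tick 4: [PARSE:P3(v=12,ok=F), VALIDATE:P2(v=2,ok=F), TRANSFORM:-, EMIT:P1(v=0,ok=F)] out:-; bubbles=1
Tick 5: [PARSE:P4(v=14,ok=F), VALIDATE:P3(v=12,ok=F), TRANSFORM:P2(v=0,ok=F), EMIT:-] out:P1(v=0); bubbles=1
Tick 6: [PARSE:-, VALIDATE:P4(v=14,ok=T), TRANSFORM:P3(v=0,ok=F), EMIT:P2(v=0,ok=F)] out:-; bubbles=1
Tick 7: [PARSE:-, VALIDATE:-, TRANSFORM:P4(v=42,ok=T), EMIT:P3(v=0,ok=F)] out:P2(v=0); bubbles=2
Tick 8: [PARSE:-, VALIDATE:-, TRANSFORM:-, EMIT:P4(v=42,ok=T)] out:P3(v=0); bubbles=3
Tick 9: [PARSE:-, VALIDATE:-, TRANSFORM:-, EMIT:-] out:P4(v=42); bubbles=4
Total bubble-slots: 20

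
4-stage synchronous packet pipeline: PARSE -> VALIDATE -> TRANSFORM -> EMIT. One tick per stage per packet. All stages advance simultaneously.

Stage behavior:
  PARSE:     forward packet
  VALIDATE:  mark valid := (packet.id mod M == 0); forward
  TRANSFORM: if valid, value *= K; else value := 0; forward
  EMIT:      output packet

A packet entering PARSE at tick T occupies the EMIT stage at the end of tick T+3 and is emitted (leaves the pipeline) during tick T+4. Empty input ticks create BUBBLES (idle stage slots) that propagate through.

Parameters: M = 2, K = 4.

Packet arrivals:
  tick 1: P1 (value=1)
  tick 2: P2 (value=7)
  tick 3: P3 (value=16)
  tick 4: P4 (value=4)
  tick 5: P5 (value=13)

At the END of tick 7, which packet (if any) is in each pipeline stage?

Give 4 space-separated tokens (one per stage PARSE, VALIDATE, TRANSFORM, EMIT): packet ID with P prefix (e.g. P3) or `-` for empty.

Answer: - - P5 P4

Derivation:
Tick 1: [PARSE:P1(v=1,ok=F), VALIDATE:-, TRANSFORM:-, EMIT:-] out:-; in:P1
Tick 2: [PARSE:P2(v=7,ok=F), VALIDATE:P1(v=1,ok=F), TRANSFORM:-, EMIT:-] out:-; in:P2
Tick 3: [PARSE:P3(v=16,ok=F), VALIDATE:P2(v=7,ok=T), TRANSFORM:P1(v=0,ok=F), EMIT:-] out:-; in:P3
Tick 4: [PARSE:P4(v=4,ok=F), VALIDATE:P3(v=16,ok=F), TRANSFORM:P2(v=28,ok=T), EMIT:P1(v=0,ok=F)] out:-; in:P4
Tick 5: [PARSE:P5(v=13,ok=F), VALIDATE:P4(v=4,ok=T), TRANSFORM:P3(v=0,ok=F), EMIT:P2(v=28,ok=T)] out:P1(v=0); in:P5
Tick 6: [PARSE:-, VALIDATE:P5(v=13,ok=F), TRANSFORM:P4(v=16,ok=T), EMIT:P3(v=0,ok=F)] out:P2(v=28); in:-
Tick 7: [PARSE:-, VALIDATE:-, TRANSFORM:P5(v=0,ok=F), EMIT:P4(v=16,ok=T)] out:P3(v=0); in:-
At end of tick 7: ['-', '-', 'P5', 'P4']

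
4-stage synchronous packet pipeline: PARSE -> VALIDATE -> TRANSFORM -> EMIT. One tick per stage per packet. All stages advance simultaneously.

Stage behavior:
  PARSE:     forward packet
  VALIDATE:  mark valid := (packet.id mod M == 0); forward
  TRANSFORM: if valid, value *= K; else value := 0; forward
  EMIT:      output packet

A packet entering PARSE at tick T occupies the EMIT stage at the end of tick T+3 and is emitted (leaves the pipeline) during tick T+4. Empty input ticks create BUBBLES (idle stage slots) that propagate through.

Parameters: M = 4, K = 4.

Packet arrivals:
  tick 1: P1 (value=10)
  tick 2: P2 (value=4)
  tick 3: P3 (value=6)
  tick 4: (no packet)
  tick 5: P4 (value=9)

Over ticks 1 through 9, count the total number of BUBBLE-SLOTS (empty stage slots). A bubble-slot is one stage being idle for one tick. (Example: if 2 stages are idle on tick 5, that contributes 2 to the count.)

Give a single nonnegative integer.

Tick 1: [PARSE:P1(v=10,ok=F), VALIDATE:-, TRANSFORM:-, EMIT:-] out:-; bubbles=3
Tick 2: [PARSE:P2(v=4,ok=F), VALIDATE:P1(v=10,ok=F), TRANSFORM:-, EMIT:-] out:-; bubbles=2
Tick 3: [PARSE:P3(v=6,ok=F), VALIDATE:P2(v=4,ok=F), TRANSFORM:P1(v=0,ok=F), EMIT:-] out:-; bubbles=1
Tick 4: [PARSE:-, VALIDATE:P3(v=6,ok=F), TRANSFORM:P2(v=0,ok=F), EMIT:P1(v=0,ok=F)] out:-; bubbles=1
Tick 5: [PARSE:P4(v=9,ok=F), VALIDATE:-, TRANSFORM:P3(v=0,ok=F), EMIT:P2(v=0,ok=F)] out:P1(v=0); bubbles=1
Tick 6: [PARSE:-, VALIDATE:P4(v=9,ok=T), TRANSFORM:-, EMIT:P3(v=0,ok=F)] out:P2(v=0); bubbles=2
Tick 7: [PARSE:-, VALIDATE:-, TRANSFORM:P4(v=36,ok=T), EMIT:-] out:P3(v=0); bubbles=3
Tick 8: [PARSE:-, VALIDATE:-, TRANSFORM:-, EMIT:P4(v=36,ok=T)] out:-; bubbles=3
Tick 9: [PARSE:-, VALIDATE:-, TRANSFORM:-, EMIT:-] out:P4(v=36); bubbles=4
Total bubble-slots: 20

Answer: 20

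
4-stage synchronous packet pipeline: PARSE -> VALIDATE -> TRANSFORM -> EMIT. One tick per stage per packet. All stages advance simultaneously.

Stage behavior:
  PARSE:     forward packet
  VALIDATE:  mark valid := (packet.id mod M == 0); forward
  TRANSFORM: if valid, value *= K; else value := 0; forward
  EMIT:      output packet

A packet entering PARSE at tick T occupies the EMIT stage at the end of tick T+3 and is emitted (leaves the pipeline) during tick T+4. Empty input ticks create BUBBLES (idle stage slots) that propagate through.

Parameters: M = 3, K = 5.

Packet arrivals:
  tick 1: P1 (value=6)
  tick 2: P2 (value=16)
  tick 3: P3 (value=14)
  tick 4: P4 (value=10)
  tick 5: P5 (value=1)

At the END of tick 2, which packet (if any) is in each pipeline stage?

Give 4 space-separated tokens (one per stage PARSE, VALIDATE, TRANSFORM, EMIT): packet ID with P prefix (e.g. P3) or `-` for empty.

Answer: P2 P1 - -

Derivation:
Tick 1: [PARSE:P1(v=6,ok=F), VALIDATE:-, TRANSFORM:-, EMIT:-] out:-; in:P1
Tick 2: [PARSE:P2(v=16,ok=F), VALIDATE:P1(v=6,ok=F), TRANSFORM:-, EMIT:-] out:-; in:P2
At end of tick 2: ['P2', 'P1', '-', '-']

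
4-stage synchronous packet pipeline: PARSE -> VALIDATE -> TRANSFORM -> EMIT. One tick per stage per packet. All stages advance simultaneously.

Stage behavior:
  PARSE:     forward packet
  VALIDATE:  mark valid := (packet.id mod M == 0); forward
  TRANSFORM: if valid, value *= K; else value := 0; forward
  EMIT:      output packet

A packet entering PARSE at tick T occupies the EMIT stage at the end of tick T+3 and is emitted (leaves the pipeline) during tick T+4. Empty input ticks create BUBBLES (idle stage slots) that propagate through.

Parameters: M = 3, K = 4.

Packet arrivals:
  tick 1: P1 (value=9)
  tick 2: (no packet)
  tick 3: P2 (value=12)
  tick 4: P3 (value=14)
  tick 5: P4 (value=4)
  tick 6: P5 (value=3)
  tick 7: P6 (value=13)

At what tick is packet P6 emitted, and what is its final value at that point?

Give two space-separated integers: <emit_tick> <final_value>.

Answer: 11 52

Derivation:
Tick 1: [PARSE:P1(v=9,ok=F), VALIDATE:-, TRANSFORM:-, EMIT:-] out:-; in:P1
Tick 2: [PARSE:-, VALIDATE:P1(v=9,ok=F), TRANSFORM:-, EMIT:-] out:-; in:-
Tick 3: [PARSE:P2(v=12,ok=F), VALIDATE:-, TRANSFORM:P1(v=0,ok=F), EMIT:-] out:-; in:P2
Tick 4: [PARSE:P3(v=14,ok=F), VALIDATE:P2(v=12,ok=F), TRANSFORM:-, EMIT:P1(v=0,ok=F)] out:-; in:P3
Tick 5: [PARSE:P4(v=4,ok=F), VALIDATE:P3(v=14,ok=T), TRANSFORM:P2(v=0,ok=F), EMIT:-] out:P1(v=0); in:P4
Tick 6: [PARSE:P5(v=3,ok=F), VALIDATE:P4(v=4,ok=F), TRANSFORM:P3(v=56,ok=T), EMIT:P2(v=0,ok=F)] out:-; in:P5
Tick 7: [PARSE:P6(v=13,ok=F), VALIDATE:P5(v=3,ok=F), TRANSFORM:P4(v=0,ok=F), EMIT:P3(v=56,ok=T)] out:P2(v=0); in:P6
Tick 8: [PARSE:-, VALIDATE:P6(v=13,ok=T), TRANSFORM:P5(v=0,ok=F), EMIT:P4(v=0,ok=F)] out:P3(v=56); in:-
Tick 9: [PARSE:-, VALIDATE:-, TRANSFORM:P6(v=52,ok=T), EMIT:P5(v=0,ok=F)] out:P4(v=0); in:-
Tick 10: [PARSE:-, VALIDATE:-, TRANSFORM:-, EMIT:P6(v=52,ok=T)] out:P5(v=0); in:-
Tick 11: [PARSE:-, VALIDATE:-, TRANSFORM:-, EMIT:-] out:P6(v=52); in:-
P6: arrives tick 7, valid=True (id=6, id%3=0), emit tick 11, final value 52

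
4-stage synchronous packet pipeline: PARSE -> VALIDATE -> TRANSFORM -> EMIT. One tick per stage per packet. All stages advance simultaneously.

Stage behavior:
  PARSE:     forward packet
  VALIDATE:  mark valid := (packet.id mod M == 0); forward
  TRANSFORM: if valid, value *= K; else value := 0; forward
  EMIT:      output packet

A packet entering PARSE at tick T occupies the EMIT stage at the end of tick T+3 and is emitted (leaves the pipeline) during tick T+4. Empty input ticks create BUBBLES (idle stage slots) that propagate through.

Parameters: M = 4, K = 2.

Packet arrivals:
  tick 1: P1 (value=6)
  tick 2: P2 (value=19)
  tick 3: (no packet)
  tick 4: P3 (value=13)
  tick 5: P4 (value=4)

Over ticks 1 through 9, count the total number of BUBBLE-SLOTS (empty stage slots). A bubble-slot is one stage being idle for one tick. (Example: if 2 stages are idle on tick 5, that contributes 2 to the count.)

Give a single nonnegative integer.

Answer: 20

Derivation:
Tick 1: [PARSE:P1(v=6,ok=F), VALIDATE:-, TRANSFORM:-, EMIT:-] out:-; bubbles=3
Tick 2: [PARSE:P2(v=19,ok=F), VALIDATE:P1(v=6,ok=F), TRANSFORM:-, EMIT:-] out:-; bubbles=2
Tick 3: [PARSE:-, VALIDATE:P2(v=19,ok=F), TRANSFORM:P1(v=0,ok=F), EMIT:-] out:-; bubbles=2
Tick 4: [PARSE:P3(v=13,ok=F), VALIDATE:-, TRANSFORM:P2(v=0,ok=F), EMIT:P1(v=0,ok=F)] out:-; bubbles=1
Tick 5: [PARSE:P4(v=4,ok=F), VALIDATE:P3(v=13,ok=F), TRANSFORM:-, EMIT:P2(v=0,ok=F)] out:P1(v=0); bubbles=1
Tick 6: [PARSE:-, VALIDATE:P4(v=4,ok=T), TRANSFORM:P3(v=0,ok=F), EMIT:-] out:P2(v=0); bubbles=2
Tick 7: [PARSE:-, VALIDATE:-, TRANSFORM:P4(v=8,ok=T), EMIT:P3(v=0,ok=F)] out:-; bubbles=2
Tick 8: [PARSE:-, VALIDATE:-, TRANSFORM:-, EMIT:P4(v=8,ok=T)] out:P3(v=0); bubbles=3
Tick 9: [PARSE:-, VALIDATE:-, TRANSFORM:-, EMIT:-] out:P4(v=8); bubbles=4
Total bubble-slots: 20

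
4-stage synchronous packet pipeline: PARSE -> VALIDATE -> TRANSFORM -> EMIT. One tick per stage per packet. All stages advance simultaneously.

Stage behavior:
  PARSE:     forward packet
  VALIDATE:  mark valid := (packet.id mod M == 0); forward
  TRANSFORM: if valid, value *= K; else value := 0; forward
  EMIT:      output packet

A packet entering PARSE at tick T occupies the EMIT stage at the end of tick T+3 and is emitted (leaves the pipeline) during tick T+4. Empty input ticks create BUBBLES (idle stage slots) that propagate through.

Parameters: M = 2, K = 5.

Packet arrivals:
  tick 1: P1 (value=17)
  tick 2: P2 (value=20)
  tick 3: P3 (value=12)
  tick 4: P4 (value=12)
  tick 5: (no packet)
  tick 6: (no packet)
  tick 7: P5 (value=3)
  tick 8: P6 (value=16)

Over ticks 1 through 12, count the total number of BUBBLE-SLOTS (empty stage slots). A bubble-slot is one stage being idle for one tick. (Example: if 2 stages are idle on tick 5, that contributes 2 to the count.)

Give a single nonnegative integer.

Answer: 24

Derivation:
Tick 1: [PARSE:P1(v=17,ok=F), VALIDATE:-, TRANSFORM:-, EMIT:-] out:-; bubbles=3
Tick 2: [PARSE:P2(v=20,ok=F), VALIDATE:P1(v=17,ok=F), TRANSFORM:-, EMIT:-] out:-; bubbles=2
Tick 3: [PARSE:P3(v=12,ok=F), VALIDATE:P2(v=20,ok=T), TRANSFORM:P1(v=0,ok=F), EMIT:-] out:-; bubbles=1
Tick 4: [PARSE:P4(v=12,ok=F), VALIDATE:P3(v=12,ok=F), TRANSFORM:P2(v=100,ok=T), EMIT:P1(v=0,ok=F)] out:-; bubbles=0
Tick 5: [PARSE:-, VALIDATE:P4(v=12,ok=T), TRANSFORM:P3(v=0,ok=F), EMIT:P2(v=100,ok=T)] out:P1(v=0); bubbles=1
Tick 6: [PARSE:-, VALIDATE:-, TRANSFORM:P4(v=60,ok=T), EMIT:P3(v=0,ok=F)] out:P2(v=100); bubbles=2
Tick 7: [PARSE:P5(v=3,ok=F), VALIDATE:-, TRANSFORM:-, EMIT:P4(v=60,ok=T)] out:P3(v=0); bubbles=2
Tick 8: [PARSE:P6(v=16,ok=F), VALIDATE:P5(v=3,ok=F), TRANSFORM:-, EMIT:-] out:P4(v=60); bubbles=2
Tick 9: [PARSE:-, VALIDATE:P6(v=16,ok=T), TRANSFORM:P5(v=0,ok=F), EMIT:-] out:-; bubbles=2
Tick 10: [PARSE:-, VALIDATE:-, TRANSFORM:P6(v=80,ok=T), EMIT:P5(v=0,ok=F)] out:-; bubbles=2
Tick 11: [PARSE:-, VALIDATE:-, TRANSFORM:-, EMIT:P6(v=80,ok=T)] out:P5(v=0); bubbles=3
Tick 12: [PARSE:-, VALIDATE:-, TRANSFORM:-, EMIT:-] out:P6(v=80); bubbles=4
Total bubble-slots: 24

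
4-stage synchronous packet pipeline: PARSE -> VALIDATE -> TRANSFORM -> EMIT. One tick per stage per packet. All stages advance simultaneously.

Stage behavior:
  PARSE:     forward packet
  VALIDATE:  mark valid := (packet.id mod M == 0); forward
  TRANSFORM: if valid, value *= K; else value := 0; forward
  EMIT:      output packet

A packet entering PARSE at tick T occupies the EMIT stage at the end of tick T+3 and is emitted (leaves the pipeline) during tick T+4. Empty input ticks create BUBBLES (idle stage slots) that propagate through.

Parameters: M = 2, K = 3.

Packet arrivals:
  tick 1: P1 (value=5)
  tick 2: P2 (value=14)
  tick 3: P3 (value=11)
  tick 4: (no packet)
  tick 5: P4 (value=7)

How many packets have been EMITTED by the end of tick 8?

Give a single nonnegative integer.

Tick 1: [PARSE:P1(v=5,ok=F), VALIDATE:-, TRANSFORM:-, EMIT:-] out:-; in:P1
Tick 2: [PARSE:P2(v=14,ok=F), VALIDATE:P1(v=5,ok=F), TRANSFORM:-, EMIT:-] out:-; in:P2
Tick 3: [PARSE:P3(v=11,ok=F), VALIDATE:P2(v=14,ok=T), TRANSFORM:P1(v=0,ok=F), EMIT:-] out:-; in:P3
Tick 4: [PARSE:-, VALIDATE:P3(v=11,ok=F), TRANSFORM:P2(v=42,ok=T), EMIT:P1(v=0,ok=F)] out:-; in:-
Tick 5: [PARSE:P4(v=7,ok=F), VALIDATE:-, TRANSFORM:P3(v=0,ok=F), EMIT:P2(v=42,ok=T)] out:P1(v=0); in:P4
Tick 6: [PARSE:-, VALIDATE:P4(v=7,ok=T), TRANSFORM:-, EMIT:P3(v=0,ok=F)] out:P2(v=42); in:-
Tick 7: [PARSE:-, VALIDATE:-, TRANSFORM:P4(v=21,ok=T), EMIT:-] out:P3(v=0); in:-
Tick 8: [PARSE:-, VALIDATE:-, TRANSFORM:-, EMIT:P4(v=21,ok=T)] out:-; in:-
Emitted by tick 8: ['P1', 'P2', 'P3']

Answer: 3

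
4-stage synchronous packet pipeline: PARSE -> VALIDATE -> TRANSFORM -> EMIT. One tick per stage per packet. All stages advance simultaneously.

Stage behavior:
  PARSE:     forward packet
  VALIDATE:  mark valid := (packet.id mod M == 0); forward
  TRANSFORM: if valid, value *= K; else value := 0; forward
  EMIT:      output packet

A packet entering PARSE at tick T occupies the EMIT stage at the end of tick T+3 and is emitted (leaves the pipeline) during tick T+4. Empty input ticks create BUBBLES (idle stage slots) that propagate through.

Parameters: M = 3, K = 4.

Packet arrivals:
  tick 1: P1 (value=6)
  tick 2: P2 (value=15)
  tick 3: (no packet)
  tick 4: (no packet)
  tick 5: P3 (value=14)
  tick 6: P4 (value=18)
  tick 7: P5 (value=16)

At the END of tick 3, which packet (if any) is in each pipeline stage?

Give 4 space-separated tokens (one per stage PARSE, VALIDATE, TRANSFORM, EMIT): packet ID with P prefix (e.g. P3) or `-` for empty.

Answer: - P2 P1 -

Derivation:
Tick 1: [PARSE:P1(v=6,ok=F), VALIDATE:-, TRANSFORM:-, EMIT:-] out:-; in:P1
Tick 2: [PARSE:P2(v=15,ok=F), VALIDATE:P1(v=6,ok=F), TRANSFORM:-, EMIT:-] out:-; in:P2
Tick 3: [PARSE:-, VALIDATE:P2(v=15,ok=F), TRANSFORM:P1(v=0,ok=F), EMIT:-] out:-; in:-
At end of tick 3: ['-', 'P2', 'P1', '-']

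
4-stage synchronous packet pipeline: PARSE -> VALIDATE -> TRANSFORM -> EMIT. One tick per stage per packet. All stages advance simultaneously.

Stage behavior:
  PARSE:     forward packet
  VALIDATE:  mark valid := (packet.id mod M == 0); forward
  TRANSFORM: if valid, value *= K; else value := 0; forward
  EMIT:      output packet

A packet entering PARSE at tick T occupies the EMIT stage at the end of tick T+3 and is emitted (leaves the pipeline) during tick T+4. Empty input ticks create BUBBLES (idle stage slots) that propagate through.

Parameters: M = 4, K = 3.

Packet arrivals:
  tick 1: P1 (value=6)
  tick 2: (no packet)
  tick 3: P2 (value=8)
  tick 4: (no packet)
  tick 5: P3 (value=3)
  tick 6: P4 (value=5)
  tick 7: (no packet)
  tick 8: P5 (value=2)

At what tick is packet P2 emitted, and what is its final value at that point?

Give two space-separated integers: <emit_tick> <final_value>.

Answer: 7 0

Derivation:
Tick 1: [PARSE:P1(v=6,ok=F), VALIDATE:-, TRANSFORM:-, EMIT:-] out:-; in:P1
Tick 2: [PARSE:-, VALIDATE:P1(v=6,ok=F), TRANSFORM:-, EMIT:-] out:-; in:-
Tick 3: [PARSE:P2(v=8,ok=F), VALIDATE:-, TRANSFORM:P1(v=0,ok=F), EMIT:-] out:-; in:P2
Tick 4: [PARSE:-, VALIDATE:P2(v=8,ok=F), TRANSFORM:-, EMIT:P1(v=0,ok=F)] out:-; in:-
Tick 5: [PARSE:P3(v=3,ok=F), VALIDATE:-, TRANSFORM:P2(v=0,ok=F), EMIT:-] out:P1(v=0); in:P3
Tick 6: [PARSE:P4(v=5,ok=F), VALIDATE:P3(v=3,ok=F), TRANSFORM:-, EMIT:P2(v=0,ok=F)] out:-; in:P4
Tick 7: [PARSE:-, VALIDATE:P4(v=5,ok=T), TRANSFORM:P3(v=0,ok=F), EMIT:-] out:P2(v=0); in:-
Tick 8: [PARSE:P5(v=2,ok=F), VALIDATE:-, TRANSFORM:P4(v=15,ok=T), EMIT:P3(v=0,ok=F)] out:-; in:P5
Tick 9: [PARSE:-, VALIDATE:P5(v=2,ok=F), TRANSFORM:-, EMIT:P4(v=15,ok=T)] out:P3(v=0); in:-
Tick 10: [PARSE:-, VALIDATE:-, TRANSFORM:P5(v=0,ok=F), EMIT:-] out:P4(v=15); in:-
Tick 11: [PARSE:-, VALIDATE:-, TRANSFORM:-, EMIT:P5(v=0,ok=F)] out:-; in:-
Tick 12: [PARSE:-, VALIDATE:-, TRANSFORM:-, EMIT:-] out:P5(v=0); in:-
P2: arrives tick 3, valid=False (id=2, id%4=2), emit tick 7, final value 0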